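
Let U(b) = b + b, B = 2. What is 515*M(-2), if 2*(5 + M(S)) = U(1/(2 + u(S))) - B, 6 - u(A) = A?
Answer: -6077/2 ≈ -3038.5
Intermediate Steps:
u(A) = 6 - A
U(b) = 2*b
M(S) = -6 + 1/(8 - S) (M(S) = -5 + (2/(2 + (6 - S)) - 1*2)/2 = -5 + (2/(8 - S) - 2)/2 = -5 + (-2 + 2/(8 - S))/2 = -5 + (-1 + 1/(8 - S)) = -6 + 1/(8 - S))
515*M(-2) = 515*((47 - 6*(-2))/(-8 - 2)) = 515*((47 + 12)/(-10)) = 515*(-1/10*59) = 515*(-59/10) = -6077/2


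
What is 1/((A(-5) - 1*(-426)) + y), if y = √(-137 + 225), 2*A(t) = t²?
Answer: 1754/768777 - 8*√22/768777 ≈ 0.0022327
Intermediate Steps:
A(t) = t²/2
y = 2*√22 (y = √88 = 2*√22 ≈ 9.3808)
1/((A(-5) - 1*(-426)) + y) = 1/(((½)*(-5)² - 1*(-426)) + 2*√22) = 1/(((½)*25 + 426) + 2*√22) = 1/((25/2 + 426) + 2*√22) = 1/(877/2 + 2*√22)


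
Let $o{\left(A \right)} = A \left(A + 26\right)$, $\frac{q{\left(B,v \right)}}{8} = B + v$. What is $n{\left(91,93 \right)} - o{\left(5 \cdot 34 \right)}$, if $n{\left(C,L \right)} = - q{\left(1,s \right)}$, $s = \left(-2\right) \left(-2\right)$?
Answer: $-33360$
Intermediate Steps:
$s = 4$
$q{\left(B,v \right)} = 8 B + 8 v$ ($q{\left(B,v \right)} = 8 \left(B + v\right) = 8 B + 8 v$)
$o{\left(A \right)} = A \left(26 + A\right)$
$n{\left(C,L \right)} = -40$ ($n{\left(C,L \right)} = - (8 \cdot 1 + 8 \cdot 4) = - (8 + 32) = \left(-1\right) 40 = -40$)
$n{\left(91,93 \right)} - o{\left(5 \cdot 34 \right)} = -40 - 5 \cdot 34 \left(26 + 5 \cdot 34\right) = -40 - 170 \left(26 + 170\right) = -40 - 170 \cdot 196 = -40 - 33320 = -33360$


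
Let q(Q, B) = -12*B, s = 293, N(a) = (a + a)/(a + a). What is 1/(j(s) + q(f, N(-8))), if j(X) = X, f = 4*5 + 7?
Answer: 1/281 ≈ 0.0035587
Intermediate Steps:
N(a) = 1 (N(a) = (2*a)/((2*a)) = (2*a)*(1/(2*a)) = 1)
f = 27 (f = 20 + 7 = 27)
1/(j(s) + q(f, N(-8))) = 1/(293 - 12*1) = 1/(293 - 12) = 1/281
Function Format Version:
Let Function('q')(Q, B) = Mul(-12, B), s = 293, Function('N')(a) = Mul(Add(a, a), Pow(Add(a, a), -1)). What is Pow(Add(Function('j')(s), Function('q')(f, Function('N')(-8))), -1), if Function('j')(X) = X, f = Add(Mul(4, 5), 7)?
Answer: Rational(1, 281) ≈ 0.0035587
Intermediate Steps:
Function('N')(a) = 1 (Function('N')(a) = Mul(Mul(2, a), Pow(Mul(2, a), -1)) = Mul(Mul(2, a), Mul(Rational(1, 2), Pow(a, -1))) = 1)
f = 27 (f = Add(20, 7) = 27)
Pow(Add(Function('j')(s), Function('q')(f, Function('N')(-8))), -1) = Pow(Add(293, Mul(-12, 1)), -1) = Pow(Add(293, -12), -1) = Pow(281, -1) = Rational(1, 281)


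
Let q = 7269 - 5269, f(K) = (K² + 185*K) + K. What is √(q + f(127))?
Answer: 3*√4639 ≈ 204.33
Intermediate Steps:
f(K) = K² + 186*K
q = 2000
√(q + f(127)) = √(2000 + 127*(186 + 127)) = √(2000 + 127*313) = √(2000 + 39751) = √41751 = 3*√4639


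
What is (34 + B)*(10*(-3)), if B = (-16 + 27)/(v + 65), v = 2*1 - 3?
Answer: -32805/32 ≈ -1025.2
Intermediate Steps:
v = -1 (v = 2 - 3 = -1)
B = 11/64 (B = (-16 + 27)/(-1 + 65) = 11/64 ≈ 0.17188)
(34 + B)*(10*(-3)) = (34 + 11/64)*(10*(-3)) = (2187/64)*(-30) = -32805/32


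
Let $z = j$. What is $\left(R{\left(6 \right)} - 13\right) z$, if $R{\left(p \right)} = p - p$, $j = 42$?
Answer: $-546$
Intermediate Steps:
$z = 42$
$R{\left(p \right)} = 0$
$\left(R{\left(6 \right)} - 13\right) z = \left(0 - 13\right) 42 = \left(-13\right) 42 = -546$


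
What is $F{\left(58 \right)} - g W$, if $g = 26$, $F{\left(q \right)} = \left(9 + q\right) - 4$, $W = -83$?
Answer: $2221$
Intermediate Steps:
$F{\left(q \right)} = 5 + q$
$F{\left(58 \right)} - g W = \left(5 + 58\right) - 26 \left(-83\right) = 63 - -2158 = 63 + 2158 = 2221$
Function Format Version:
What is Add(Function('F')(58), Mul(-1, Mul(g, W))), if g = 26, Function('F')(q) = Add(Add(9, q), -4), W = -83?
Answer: 2221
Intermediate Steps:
Function('F')(q) = Add(5, q)
Add(Function('F')(58), Mul(-1, Mul(g, W))) = Add(Add(5, 58), Mul(-1, Mul(26, -83))) = Add(63, Mul(-1, -2158)) = Add(63, 2158) = 2221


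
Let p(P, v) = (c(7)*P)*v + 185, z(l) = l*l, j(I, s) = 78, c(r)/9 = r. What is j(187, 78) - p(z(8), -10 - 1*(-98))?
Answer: -354923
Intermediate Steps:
c(r) = 9*r
z(l) = l²
p(P, v) = 185 + 63*P*v (p(P, v) = ((9*7)*P)*v + 185 = (63*P)*v + 185 = 63*P*v + 185 = 185 + 63*P*v)
j(187, 78) - p(z(8), -10 - 1*(-98)) = 78 - (185 + 63*8²*(-10 - 1*(-98))) = 78 - (185 + 63*64*(-10 + 98)) = 78 - (185 + 63*64*88) = 78 - (185 + 354816) = 78 - 1*355001 = 78 - 355001 = -354923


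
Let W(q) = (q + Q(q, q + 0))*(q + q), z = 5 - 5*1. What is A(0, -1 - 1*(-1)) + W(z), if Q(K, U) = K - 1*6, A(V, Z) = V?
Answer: 0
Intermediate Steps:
z = 0 (z = 5 - 5 = 0)
Q(K, U) = -6 + K (Q(K, U) = K - 6 = -6 + K)
W(q) = 2*q*(-6 + 2*q) (W(q) = (q + (-6 + q))*(q + q) = (-6 + 2*q)*(2*q) = 2*q*(-6 + 2*q))
A(0, -1 - 1*(-1)) + W(z) = 0 + 4*0*(-3 + 0) = 0 + 4*0*(-3) = 0 + 0 = 0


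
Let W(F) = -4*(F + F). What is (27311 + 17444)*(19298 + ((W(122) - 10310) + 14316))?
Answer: 999289640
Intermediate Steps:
W(F) = -8*F
(27311 + 17444)*(19298 + ((W(122) - 10310) + 14316)) = (27311 + 17444)*(19298 + ((-8*122 - 10310) + 14316)) = 44755*(19298 + ((-976 - 10310) + 14316)) = 44755*(19298 + (-11286 + 14316)) = 44755*(19298 + 3030) = 44755*22328 = 999289640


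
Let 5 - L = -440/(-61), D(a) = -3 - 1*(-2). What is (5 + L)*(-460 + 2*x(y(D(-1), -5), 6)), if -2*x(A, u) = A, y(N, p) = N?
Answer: -78030/61 ≈ -1279.2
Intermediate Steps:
D(a) = -1 (D(a) = -3 + 2 = -1)
x(A, u) = -A/2
L = -135/61 (L = 5 - (-440)/(-61) = 5 - (-440)*(-1)/61 = 5 - 1*440/61 = 5 - 440/61 = -135/61 ≈ -2.2131)
(5 + L)*(-460 + 2*x(y(D(-1), -5), 6)) = (5 - 135/61)*(-460 + 2*(-½*(-1))) = 170*(-460 + 2*(½))/61 = 170*(-460 + 1)/61 = (170/61)*(-459) = -78030/61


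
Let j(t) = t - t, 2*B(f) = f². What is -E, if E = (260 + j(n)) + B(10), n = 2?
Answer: -310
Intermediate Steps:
B(f) = f²/2
j(t) = 0
E = 310 (E = (260 + 0) + (½)*10² = 260 + (½)*100 = 260 + 50 = 310)
-E = -1*310 = -310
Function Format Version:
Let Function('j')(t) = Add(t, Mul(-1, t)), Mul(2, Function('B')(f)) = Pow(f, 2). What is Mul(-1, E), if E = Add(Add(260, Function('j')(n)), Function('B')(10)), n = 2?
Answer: -310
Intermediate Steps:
Function('B')(f) = Mul(Rational(1, 2), Pow(f, 2))
Function('j')(t) = 0
E = 310 (E = Add(Add(260, 0), Mul(Rational(1, 2), Pow(10, 2))) = Add(260, Mul(Rational(1, 2), 100)) = Add(260, 50) = 310)
Mul(-1, E) = Mul(-1, 310) = -310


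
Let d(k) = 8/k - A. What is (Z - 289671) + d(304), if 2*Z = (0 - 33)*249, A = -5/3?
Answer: -16745335/57 ≈ -2.9378e+5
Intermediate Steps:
A = -5/3 (A = -5*1/3 = -5/3 ≈ -1.6667)
Z = -8217/2 (Z = ((0 - 33)*249)/2 = (-33*249)/2 = (1/2)*(-8217) = -8217/2 ≈ -4108.5)
d(k) = 5/3 + 8/k (d(k) = 8/k - 1*(-5/3) = 8/k + 5/3 = 5/3 + 8/k)
(Z - 289671) + d(304) = (-8217/2 - 289671) + (5/3 + 8/304) = -587559/2 + (5/3 + 8*(1/304)) = -587559/2 + (5/3 + 1/38) = -587559/2 + 193/114 = -16745335/57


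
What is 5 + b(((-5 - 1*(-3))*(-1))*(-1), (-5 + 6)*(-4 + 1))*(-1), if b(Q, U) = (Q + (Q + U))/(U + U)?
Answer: 23/6 ≈ 3.8333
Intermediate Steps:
b(Q, U) = (U + 2*Q)/(2*U) (b(Q, U) = (U + 2*Q)/((2*U)) = (U + 2*Q)*(1/(2*U)) = (U + 2*Q)/(2*U))
5 + b(((-5 - 1*(-3))*(-1))*(-1), (-5 + 6)*(-4 + 1))*(-1) = 5 + ((((-5 - 1*(-3))*(-1))*(-1) + ((-5 + 6)*(-4 + 1))/2)/(((-5 + 6)*(-4 + 1))))*(-1) = 5 + ((((-5 + 3)*(-1))*(-1) + (1*(-3))/2)/((1*(-3))))*(-1) = 5 + ((-2*(-1)*(-1) + (½)*(-3))/(-3))*(-1) = 5 - (2*(-1) - 3/2)/3*(-1) = 5 - (-2 - 3/2)/3*(-1) = 5 - ⅓*(-7/2)*(-1) = 5 + (7/6)*(-1) = 5 - 7/6 = 23/6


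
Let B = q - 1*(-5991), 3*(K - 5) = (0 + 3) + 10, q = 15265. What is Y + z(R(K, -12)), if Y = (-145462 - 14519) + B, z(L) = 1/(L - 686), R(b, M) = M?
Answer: -96830051/698 ≈ -1.3873e+5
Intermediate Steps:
K = 28/3 (K = 5 + ((0 + 3) + 10)/3 = 5 + (3 + 10)/3 = 5 + (⅓)*13 = 5 + 13/3 = 28/3 ≈ 9.3333)
B = 21256 (B = 15265 - 1*(-5991) = 15265 + 5991 = 21256)
z(L) = 1/(-686 + L)
Y = -138725 (Y = (-145462 - 14519) + 21256 = -159981 + 21256 = -138725)
Y + z(R(K, -12)) = -138725 + 1/(-686 - 12) = -138725 + 1/(-698) = -138725 - 1/698 = -96830051/698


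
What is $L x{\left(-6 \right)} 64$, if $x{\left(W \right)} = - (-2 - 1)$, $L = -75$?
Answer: $-14400$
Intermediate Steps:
$x{\left(W \right)} = 3$ ($x{\left(W \right)} = \left(-1\right) \left(-3\right) = 3$)
$L x{\left(-6 \right)} 64 = \left(-75\right) 3 \cdot 64 = \left(-225\right) 64 = -14400$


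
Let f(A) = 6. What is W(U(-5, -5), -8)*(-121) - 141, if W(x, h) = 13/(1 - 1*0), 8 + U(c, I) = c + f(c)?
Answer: -1714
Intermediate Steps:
U(c, I) = -2 + c (U(c, I) = -8 + (c + 6) = -8 + (6 + c) = -2 + c)
W(x, h) = 13 (W(x, h) = 13/(1 + 0) = 13/1 = 13*1 = 13)
W(U(-5, -5), -8)*(-121) - 141 = 13*(-121) - 141 = -1573 - 141 = -1714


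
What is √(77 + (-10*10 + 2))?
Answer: I*√21 ≈ 4.5826*I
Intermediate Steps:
√(77 + (-10*10 + 2)) = √(77 + (-100 + 2)) = √(77 - 98) = √(-21) = I*√21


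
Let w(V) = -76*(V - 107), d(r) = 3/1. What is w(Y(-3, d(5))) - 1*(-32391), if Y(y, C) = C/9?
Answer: 121493/3 ≈ 40498.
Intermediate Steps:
d(r) = 3 (d(r) = 3*1 = 3)
Y(y, C) = C/9 (Y(y, C) = C*(⅑) = C/9)
w(V) = 8132 - 76*V (w(V) = -76*(-107 + V) = 8132 - 76*V)
w(Y(-3, d(5))) - 1*(-32391) = (8132 - 76*3/9) - 1*(-32391) = (8132 - 76*⅓) + 32391 = (8132 - 76/3) + 32391 = 24320/3 + 32391 = 121493/3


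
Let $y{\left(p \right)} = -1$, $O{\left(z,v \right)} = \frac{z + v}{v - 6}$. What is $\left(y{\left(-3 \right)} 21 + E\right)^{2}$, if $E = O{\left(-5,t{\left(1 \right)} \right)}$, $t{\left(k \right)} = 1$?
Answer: $\frac{10201}{25} \approx 408.04$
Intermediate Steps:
$O{\left(z,v \right)} = \frac{v + z}{-6 + v}$
$E = \frac{4}{5}$ ($E = \frac{1 - 5}{-6 + 1} = \frac{1}{-5} \left(-4\right) = \left(- \frac{1}{5}\right) \left(-4\right) = \frac{4}{5} \approx 0.8$)
$\left(y{\left(-3 \right)} 21 + E\right)^{2} = \left(\left(-1\right) 21 + \frac{4}{5}\right)^{2} = \left(-21 + \frac{4}{5}\right)^{2} = \left(- \frac{101}{5}\right)^{2} = \frac{10201}{25}$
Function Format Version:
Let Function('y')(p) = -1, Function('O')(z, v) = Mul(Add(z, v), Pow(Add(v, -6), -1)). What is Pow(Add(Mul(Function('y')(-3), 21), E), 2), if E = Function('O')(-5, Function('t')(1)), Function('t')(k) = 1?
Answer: Rational(10201, 25) ≈ 408.04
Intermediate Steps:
Function('O')(z, v) = Mul(Pow(Add(-6, v), -1), Add(v, z)) (Function('O')(z, v) = Mul(Add(v, z), Pow(Add(-6, v), -1)) = Mul(Pow(Add(-6, v), -1), Add(v, z)))
E = Rational(4, 5) (E = Mul(Pow(Add(-6, 1), -1), Add(1, -5)) = Mul(Pow(-5, -1), -4) = Mul(Rational(-1, 5), -4) = Rational(4, 5) ≈ 0.80000)
Pow(Add(Mul(Function('y')(-3), 21), E), 2) = Pow(Add(Mul(-1, 21), Rational(4, 5)), 2) = Pow(Add(-21, Rational(4, 5)), 2) = Pow(Rational(-101, 5), 2) = Rational(10201, 25)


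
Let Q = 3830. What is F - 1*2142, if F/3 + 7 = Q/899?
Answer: -1933047/899 ≈ -2150.2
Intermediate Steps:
F = -7389/899 (F = -21 + 3*(3830/899) = -21 + 11490/899 = -7389/899 ≈ -8.2191)
F - 1*2142 = -7389/899 - 1*2142 = -7389/899 - 2142 = -1933047/899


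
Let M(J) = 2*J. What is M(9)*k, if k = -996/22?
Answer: -8964/11 ≈ -814.91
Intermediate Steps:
k = -498/11 (k = -996*1/22 = -498/11 ≈ -45.273)
M(9)*k = (2*9)*(-498/11) = 18*(-498/11) = -8964/11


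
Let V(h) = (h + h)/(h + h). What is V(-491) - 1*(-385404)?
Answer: 385405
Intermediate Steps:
V(h) = 1 (V(h) = (2*h)/((2*h)) = (2*h)*(1/(2*h)) = 1)
V(-491) - 1*(-385404) = 1 - 1*(-385404) = 1 + 385404 = 385405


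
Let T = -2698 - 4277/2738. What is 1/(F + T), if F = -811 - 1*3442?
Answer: -2738/19036115 ≈ -0.00014383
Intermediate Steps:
F = -4253 (F = -811 - 3442 = -4253)
T = -7391401/2738 (T = -2698 - 4277/2738 = -7391401/2738 ≈ -2699.6)
1/(F + T) = 1/(-4253 - 7391401/2738) = 1/(-19036115/2738) = -2738/19036115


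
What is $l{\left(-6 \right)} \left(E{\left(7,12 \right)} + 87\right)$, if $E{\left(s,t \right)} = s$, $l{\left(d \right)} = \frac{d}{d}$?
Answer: $94$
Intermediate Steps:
$l{\left(d \right)} = 1$
$l{\left(-6 \right)} \left(E{\left(7,12 \right)} + 87\right) = 1 \left(7 + 87\right) = 1 \cdot 94 = 94$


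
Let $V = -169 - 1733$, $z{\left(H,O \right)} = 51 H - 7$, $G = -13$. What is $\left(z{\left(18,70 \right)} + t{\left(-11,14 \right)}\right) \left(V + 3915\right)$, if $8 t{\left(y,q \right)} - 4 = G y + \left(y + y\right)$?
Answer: $\frac{14922369}{8} \approx 1.8653 \cdot 10^{6}$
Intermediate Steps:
$z{\left(H,O \right)} = -7 + 51 H$
$V = -1902$ ($V = -169 - 1733 = -1902$)
$t{\left(y,q \right)} = \frac{1}{2} - \frac{11 y}{8}$ ($t{\left(y,q \right)} = \frac{1}{2} + \frac{- 13 y + \left(y + y\right)}{8} = \frac{1}{2} + \frac{- 13 y + 2 y}{8} = \frac{1}{2} + \frac{\left(-11\right) y}{8} = \frac{1}{2} - \frac{11 y}{8}$)
$\left(z{\left(18,70 \right)} + t{\left(-11,14 \right)}\right) \left(V + 3915\right) = \left(\left(-7 + 51 \cdot 18\right) + \left(\frac{1}{2} - - \frac{121}{8}\right)\right) \left(-1902 + 3915\right) = \left(\left(-7 + 918\right) + \left(\frac{1}{2} + \frac{121}{8}\right)\right) 2013 = \left(911 + \frac{125}{8}\right) 2013 = \frac{7413}{8} \cdot 2013 = \frac{14922369}{8}$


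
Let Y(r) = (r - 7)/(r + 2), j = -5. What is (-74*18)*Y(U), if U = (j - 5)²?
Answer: -20646/17 ≈ -1214.5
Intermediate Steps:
U = 100 (U = (-5 - 5)² = (-10)² = 100)
Y(r) = (-7 + r)/(2 + r)
(-74*18)*Y(U) = (-74*18)*((-7 + 100)/(2 + 100)) = -1332*93/102 = -222*93/17 = -1332*31/34 = -20646/17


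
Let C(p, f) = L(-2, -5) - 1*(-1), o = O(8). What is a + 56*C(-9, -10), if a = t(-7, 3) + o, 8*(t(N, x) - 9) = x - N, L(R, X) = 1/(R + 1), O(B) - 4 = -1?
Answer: 53/4 ≈ 13.250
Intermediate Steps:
O(B) = 3 (O(B) = 4 - 1 = 3)
o = 3
L(R, X) = 1/(1 + R)
t(N, x) = 9 - N/8 + x/8 (t(N, x) = 9 + (x - N)/8 = 9 + (-N/8 + x/8) = 9 - N/8 + x/8)
C(p, f) = 0 (C(p, f) = 1/(1 - 2) - 1*(-1) = 1/(-1) + 1 = -1 + 1 = 0)
a = 53/4 (a = (9 - ⅛*(-7) + (⅛)*3) + 3 = (9 + 7/8 + 3/8) + 3 = 41/4 + 3 = 53/4 ≈ 13.250)
a + 56*C(-9, -10) = 53/4 + 56*0 = 53/4 + 0 = 53/4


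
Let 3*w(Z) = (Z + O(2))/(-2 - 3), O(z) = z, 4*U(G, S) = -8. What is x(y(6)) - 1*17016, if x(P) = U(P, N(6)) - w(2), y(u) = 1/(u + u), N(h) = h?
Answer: -255266/15 ≈ -17018.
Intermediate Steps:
U(G, S) = -2 (U(G, S) = (¼)*(-8) = -2)
w(Z) = -2/15 - Z/15 (w(Z) = ((Z + 2)/(-2 - 3))/3 = ((2 + Z)/(-5))/3 = ((2 + Z)*(-⅕))/3 = (-⅖ - Z/5)/3 = -2/15 - Z/15)
y(u) = 1/(2*u)
x(P) = -26/15 (x(P) = -2 - (-2/15 - 1/15*2) = -2 - (-2/15 - 2/15) = -2 - 1*(-4/15) = -2 + 4/15 = -26/15)
x(y(6)) - 1*17016 = -26/15 - 1*17016 = -26/15 - 17016 = -255266/15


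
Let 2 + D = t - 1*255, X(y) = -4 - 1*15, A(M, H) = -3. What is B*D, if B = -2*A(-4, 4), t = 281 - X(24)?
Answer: 258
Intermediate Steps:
X(y) = -19 (X(y) = -4 - 15 = -19)
t = 300 (t = 281 - 1*(-19) = 281 + 19 = 300)
D = 43 (D = -2 + (300 - 1*255) = -2 + (300 - 255) = -2 + 45 = 43)
B = 6 (B = -2*(-3) = 6)
B*D = 6*43 = 258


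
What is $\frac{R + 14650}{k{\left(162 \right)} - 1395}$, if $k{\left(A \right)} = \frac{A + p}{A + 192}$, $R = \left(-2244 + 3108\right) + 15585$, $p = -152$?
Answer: $- \frac{5504523}{246910} \approx -22.294$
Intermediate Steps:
$R = 16449$ ($R = 864 + 15585 = 16449$)
$k{\left(A \right)} = \frac{-152 + A}{192 + A}$ ($k{\left(A \right)} = \frac{A - 152}{A + 192} = \frac{-152 + A}{192 + A}$)
$\frac{R + 14650}{k{\left(162 \right)} - 1395} = \frac{16449 + 14650}{\frac{-152 + 162}{192 + 162} - 1395} = \frac{31099}{\frac{1}{354} \cdot 10 - 1395} = \frac{31099}{\frac{5}{177} - 1395} = \frac{31099}{- \frac{246910}{177}} = 31099 \left(- \frac{177}{246910}\right) = - \frac{5504523}{246910}$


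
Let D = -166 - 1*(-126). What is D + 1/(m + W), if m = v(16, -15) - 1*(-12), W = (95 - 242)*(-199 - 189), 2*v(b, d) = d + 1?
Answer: -2281639/57041 ≈ -40.000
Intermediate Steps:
v(b, d) = ½ + d/2 (v(b, d) = (d + 1)/2 = (1 + d)/2 = ½ + d/2)
W = 57036 (W = -147*(-388) = 57036)
m = 5 (m = (½ + (½)*(-15)) - 1*(-12) = (½ - 15/2) + 12 = -7 + 12 = 5)
D = -40 (D = -166 + 126 = -40)
D + 1/(m + W) = -40 + 1/(5 + 57036) = -40 + 1/57041 = -2281639/57041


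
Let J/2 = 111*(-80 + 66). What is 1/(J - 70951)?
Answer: -1/74059 ≈ -1.3503e-5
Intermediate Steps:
J = -3108 (J = 2*(111*(-80 + 66)) = 2*(111*(-14)) = 2*(-1554) = -3108)
1/(J - 70951) = 1/(-3108 - 70951) = 1/(-74059) = -1/74059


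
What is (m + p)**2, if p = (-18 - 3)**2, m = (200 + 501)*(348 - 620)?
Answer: 36187833361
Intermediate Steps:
m = -190672 (m = 701*(-272) = -190672)
p = 441 (p = (-21)**2 = 441)
(m + p)**2 = (-190672 + 441)**2 = (-190231)**2 = 36187833361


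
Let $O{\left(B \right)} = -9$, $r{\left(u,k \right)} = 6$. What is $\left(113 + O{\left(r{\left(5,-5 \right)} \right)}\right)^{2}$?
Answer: $10816$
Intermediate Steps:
$\left(113 + O{\left(r{\left(5,-5 \right)} \right)}\right)^{2} = \left(113 - 9\right)^{2} = 104^{2} = 10816$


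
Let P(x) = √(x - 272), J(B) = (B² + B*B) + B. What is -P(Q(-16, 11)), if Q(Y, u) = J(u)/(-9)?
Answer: -I*√2701/3 ≈ -17.324*I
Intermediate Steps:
J(B) = B + 2*B² (J(B) = (B² + B²) + B = 2*B² + B = B + 2*B²)
Q(Y, u) = -u*(1 + 2*u)/9 (Q(Y, u) = (u*(1 + 2*u))/(-9) = (u*(1 + 2*u))*(-⅑) = -u*(1 + 2*u)/9)
P(x) = √(-272 + x)
-P(Q(-16, 11)) = -√(-272 - ⅑*11*(1 + 2*11)) = -√(-272 - ⅑*11*(1 + 22)) = -√(-272 - ⅑*11*23) = -√(-272 - 253/9) = -√(-2701/9) = -I*√2701/3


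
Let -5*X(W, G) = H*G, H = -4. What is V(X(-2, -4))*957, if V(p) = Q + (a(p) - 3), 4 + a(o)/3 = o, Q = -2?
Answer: -127281/5 ≈ -25456.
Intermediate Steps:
a(o) = -12 + 3*o
X(W, G) = 4*G/5 (X(W, G) = -(-4)*G/5 = 4*G/5)
V(p) = -17 + 3*p (V(p) = -2 + ((-12 + 3*p) - 3) = -2 + (-15 + 3*p) = -17 + 3*p)
V(X(-2, -4))*957 = (-17 + 3*((⅘)*(-4)))*957 = (-17 + 3*(-16/5))*957 = (-17 - 48/5)*957 = -133/5*957 = -127281/5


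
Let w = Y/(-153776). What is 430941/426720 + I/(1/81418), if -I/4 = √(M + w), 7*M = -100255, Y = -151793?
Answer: 20521/20320 - 81418*I*√21165825201717/9611 ≈ 1.0099 - 3.8974e+7*I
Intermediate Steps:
w = 151793/153776 (w = -151793/(-153776) = -151793*(-1/153776) = 151793/153776 ≈ 0.98710)
M = -100255/7 (M = (⅐)*(-100255) = -100255/7 ≈ -14322.)
I = -I*√21165825201717/9611 (I = -4*√(-100255/7 + 151793/153776) = -I*√21165825201717/9611 ≈ -478.68*I)
430941/426720 + I/(1/81418) = 430941/426720 + (-I*√21165825201717/9611)/(1/81418) = 430941*(1/426720) + (-I*√21165825201717/9611)/(1/81418) = 20521/20320 - I*√21165825201717/9611*81418 = 20521/20320 - 81418*I*√21165825201717/9611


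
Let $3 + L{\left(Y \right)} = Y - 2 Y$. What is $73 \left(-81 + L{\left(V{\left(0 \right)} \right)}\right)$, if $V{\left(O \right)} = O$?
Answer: $-6132$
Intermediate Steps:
$L{\left(Y \right)} = -3 - Y$ ($L{\left(Y \right)} = -3 + \left(Y - 2 Y\right) = -3 - Y$)
$73 \left(-81 + L{\left(V{\left(0 \right)} \right)}\right) = 73 \left(-81 - 3\right) = 73 \left(-84\right) = -6132$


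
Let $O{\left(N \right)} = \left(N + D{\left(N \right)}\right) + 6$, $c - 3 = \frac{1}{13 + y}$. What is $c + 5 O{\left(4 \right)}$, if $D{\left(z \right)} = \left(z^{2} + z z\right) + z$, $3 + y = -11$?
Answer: $232$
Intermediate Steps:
$y = -14$ ($y = -3 - 11 = -14$)
$D{\left(z \right)} = z + 2 z^{2}$ ($D{\left(z \right)} = \left(z^{2} + z^{2}\right) + z = 2 z^{2} + z = z + 2 z^{2}$)
$c = 2$ ($c = 3 + \frac{1}{13 - 14} = 3 + \frac{1}{-1} = 3 - 1 = 2$)
$O{\left(N \right)} = 6 + N + N \left(1 + 2 N\right)$ ($O{\left(N \right)} = \left(N + N \left(1 + 2 N\right)\right) + 6 = 6 + N + N \left(1 + 2 N\right)$)
$c + 5 O{\left(4 \right)} = 2 + 5 \left(6 + 2 \cdot 4 + 2 \cdot 4^{2}\right) = 2 + 5 \left(6 + 8 + 2 \cdot 16\right) = 2 + 5 \left(6 + 8 + 32\right) = 2 + 5 \cdot 46 = 2 + 230 = 232$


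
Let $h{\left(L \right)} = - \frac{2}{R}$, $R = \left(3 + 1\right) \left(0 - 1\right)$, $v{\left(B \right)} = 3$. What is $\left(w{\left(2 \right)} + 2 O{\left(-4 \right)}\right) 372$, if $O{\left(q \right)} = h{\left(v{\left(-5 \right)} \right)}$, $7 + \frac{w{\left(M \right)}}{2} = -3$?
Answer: $-7068$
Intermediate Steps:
$w{\left(M \right)} = -20$ ($w{\left(M \right)} = -14 + 2 \left(-3\right) = -14 - 6 = -20$)
$R = -4$ ($R = 4 \left(-1\right) = -4$)
$h{\left(L \right)} = \frac{1}{2}$ ($h{\left(L \right)} = - \frac{2}{-4} = \left(-2\right) \left(- \frac{1}{4}\right) = \frac{1}{2}$)
$O{\left(q \right)} = \frac{1}{2}$
$\left(w{\left(2 \right)} + 2 O{\left(-4 \right)}\right) 372 = \left(-20 + 2 \cdot \frac{1}{2}\right) 372 = \left(-20 + 1\right) 372 = \left(-19\right) 372 = -7068$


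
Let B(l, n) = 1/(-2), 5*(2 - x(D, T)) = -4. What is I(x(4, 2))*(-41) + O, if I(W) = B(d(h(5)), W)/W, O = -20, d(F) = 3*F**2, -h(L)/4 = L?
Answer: -355/28 ≈ -12.679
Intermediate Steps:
h(L) = -4*L
x(D, T) = 14/5 (x(D, T) = 2 - 1/5*(-4) = 2 + 4/5 = 14/5)
B(l, n) = -1/2
I(W) = -1/(2*W)
I(x(4, 2))*(-41) + O = -1/(2*14/5)*(-41) - 20 = -1/2*5/14*(-41) - 20 = -5/28*(-41) - 20 = 205/28 - 20 = -355/28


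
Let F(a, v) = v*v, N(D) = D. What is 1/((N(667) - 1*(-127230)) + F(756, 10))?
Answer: 1/127997 ≈ 7.8127e-6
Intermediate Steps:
F(a, v) = v²
1/((N(667) - 1*(-127230)) + F(756, 10)) = 1/((667 - 1*(-127230)) + 10²) = 1/((667 + 127230) + 100) = 1/(127897 + 100) = 1/127997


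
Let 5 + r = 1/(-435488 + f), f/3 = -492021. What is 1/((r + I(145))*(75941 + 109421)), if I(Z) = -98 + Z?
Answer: 1911551/14881814306042 ≈ 1.2845e-7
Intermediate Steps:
f = -1476063 (f = 3*(-492021) = -1476063)
r = -9557756/1911551 (r = -5 + 1/(-435488 - 1476063) = -5 + 1/(-1911551) = -5 - 1/1911551 = -9557756/1911551 ≈ -5.0000)
1/((r + I(145))*(75941 + 109421)) = 1/((-9557756/1911551 + (-98 + 145))*(75941 + 109421)) = 1/((-9557756/1911551 + 47)*185362) = 1/((80285141/1911551)*185362) = 1/(14881814306042/1911551) = 1911551/14881814306042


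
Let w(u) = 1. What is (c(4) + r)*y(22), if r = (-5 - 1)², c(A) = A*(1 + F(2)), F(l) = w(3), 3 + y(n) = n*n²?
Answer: 468380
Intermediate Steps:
y(n) = -3 + n³ (y(n) = -3 + n*n² = -3 + n³)
F(l) = 1
c(A) = 2*A (c(A) = A*(1 + 1) = A*2 = 2*A)
r = 36 (r = (-6)² = 36)
(c(4) + r)*y(22) = (2*4 + 36)*(-3 + 22³) = (8 + 36)*(-3 + 10648) = 44*10645 = 468380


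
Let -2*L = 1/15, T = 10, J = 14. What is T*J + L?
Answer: 4199/30 ≈ 139.97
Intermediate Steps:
L = -1/30 (L = -½/15 = -½*1/15 = -1/30 ≈ -0.033333)
T*J + L = 10*14 - 1/30 = 140 - 1/30 = 4199/30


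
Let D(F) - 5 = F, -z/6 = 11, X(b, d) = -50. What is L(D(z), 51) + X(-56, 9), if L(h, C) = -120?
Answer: -170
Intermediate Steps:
z = -66 (z = -6*11 = -66)
D(F) = 5 + F
L(D(z), 51) + X(-56, 9) = -120 - 50 = -170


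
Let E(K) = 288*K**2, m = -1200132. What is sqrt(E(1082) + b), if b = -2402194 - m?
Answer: 5*sqrt(13438658) ≈ 18329.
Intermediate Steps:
b = -1202062 (b = -2402194 - 1*(-1200132) = -2402194 + 1200132 = -1202062)
sqrt(E(1082) + b) = sqrt(288*1082**2 - 1202062) = sqrt(288*1170724 - 1202062) = sqrt(337168512 - 1202062) = sqrt(335966450) = 5*sqrt(13438658)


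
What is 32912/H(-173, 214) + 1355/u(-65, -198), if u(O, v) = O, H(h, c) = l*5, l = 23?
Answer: 396691/1495 ≈ 265.35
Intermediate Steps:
H(h, c) = 115 (H(h, c) = 23*5 = 115)
32912/H(-173, 214) + 1355/u(-65, -198) = 32912/115 + 1355/(-65) = 32912*(1/115) + 1355*(-1/65) = 32912/115 - 271/13 = 396691/1495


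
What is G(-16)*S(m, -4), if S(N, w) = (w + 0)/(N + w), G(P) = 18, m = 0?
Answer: 18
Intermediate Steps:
S(N, w) = w/(N + w)
G(-16)*S(m, -4) = 18*(-4/(0 - 4)) = 18*(-4/(-4)) = 18*(-4*(-1/4)) = 18*1 = 18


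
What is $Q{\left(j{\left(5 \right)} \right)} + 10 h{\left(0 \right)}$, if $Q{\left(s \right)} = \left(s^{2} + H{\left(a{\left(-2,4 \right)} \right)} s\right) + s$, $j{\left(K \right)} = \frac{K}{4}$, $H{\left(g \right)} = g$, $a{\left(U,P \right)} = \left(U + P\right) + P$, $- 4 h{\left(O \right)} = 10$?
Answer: $- \frac{235}{16} \approx -14.688$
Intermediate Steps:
$h{\left(O \right)} = - \frac{5}{2}$ ($h{\left(O \right)} = \left(- \frac{1}{4}\right) 10 = - \frac{5}{2}$)
$a{\left(U,P \right)} = U + 2 P$ ($a{\left(U,P \right)} = \left(P + U\right) + P = U + 2 P$)
$j{\left(K \right)} = \frac{K}{4}$
$Q{\left(s \right)} = s^{2} + 7 s$ ($Q{\left(s \right)} = \left(s^{2} + \left(-2 + 2 \cdot 4\right) s\right) + s = \left(s^{2} + \left(-2 + 8\right) s\right) + s = \left(s^{2} + 6 s\right) + s = s^{2} + 7 s$)
$Q{\left(j{\left(5 \right)} \right)} + 10 h{\left(0 \right)} = \frac{1}{4} \cdot 5 \left(7 + \frac{1}{4} \cdot 5\right) + 10 \left(- \frac{5}{2}\right) = \frac{5 \left(7 + \frac{5}{4}\right)}{4} - 25 = \frac{5}{4} \cdot \frac{33}{4} - 25 = \frac{165}{16} - 25 = - \frac{235}{16}$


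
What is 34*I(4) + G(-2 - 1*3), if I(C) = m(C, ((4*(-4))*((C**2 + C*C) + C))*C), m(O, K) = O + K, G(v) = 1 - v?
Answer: -78194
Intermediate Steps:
m(O, K) = K + O
I(C) = C + C*(-32*C**2 - 16*C) (I(C) = ((4*(-4))*((C**2 + C*C) + C))*C + C = (-16*((C**2 + C**2) + C))*C + C = (-16*(2*C**2 + C))*C + C = (-16*(C + 2*C**2))*C + C = (-32*C**2 - 16*C)*C + C = C*(-32*C**2 - 16*C) + C = C + C*(-32*C**2 - 16*C))
34*I(4) + G(-2 - 1*3) = 34*(4*(1 - 32*4**2 - 16*4)) + (1 - (-2 - 1*3)) = 34*(4*(1 - 32*16 - 64)) + (1 - (-2 - 3)) = 34*(4*(1 - 512 - 64)) + (1 - 1*(-5)) = 34*(4*(-575)) + (1 + 5) = 34*(-2300) + 6 = -78200 + 6 = -78194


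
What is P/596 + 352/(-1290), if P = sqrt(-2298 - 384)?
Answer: -176/645 + 3*I*sqrt(298)/596 ≈ -0.27287 + 0.086893*I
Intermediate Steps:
P = 3*I*sqrt(298) (P = sqrt(-2682) = 3*I*sqrt(298) ≈ 51.788*I)
P/596 + 352/(-1290) = (3*I*sqrt(298))/596 + 352/(-1290) = (3*I*sqrt(298))*(1/596) + 352*(-1/1290) = 3*I*sqrt(298)/596 - 176/645 = -176/645 + 3*I*sqrt(298)/596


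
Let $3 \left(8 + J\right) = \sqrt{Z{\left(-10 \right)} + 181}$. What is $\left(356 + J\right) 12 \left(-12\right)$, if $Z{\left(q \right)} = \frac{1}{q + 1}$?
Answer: $-50112 - 32 \sqrt{407} \approx -50758.0$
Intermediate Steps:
$Z{\left(q \right)} = \frac{1}{1 + q}$
$J = -8 + \frac{2 \sqrt{407}}{9}$ ($J = -8 + \frac{\sqrt{\frac{1}{1 - 10} + 181}}{3} = -8 + \frac{\sqrt{\frac{1}{-9} + 181}}{3} = -8 + \frac{\sqrt{- \frac{1}{9} + 181}}{3} = -8 + \frac{\sqrt{\frac{1628}{9}}}{3} = -8 + \frac{\frac{2}{3} \sqrt{407}}{3} = -8 + \frac{2 \sqrt{407}}{9} \approx -3.5168$)
$\left(356 + J\right) 12 \left(-12\right) = \left(356 - \left(8 - \frac{2 \sqrt{407}}{9}\right)\right) 12 \left(-12\right) = \left(348 + \frac{2 \sqrt{407}}{9}\right) \left(-144\right) = -50112 - 32 \sqrt{407}$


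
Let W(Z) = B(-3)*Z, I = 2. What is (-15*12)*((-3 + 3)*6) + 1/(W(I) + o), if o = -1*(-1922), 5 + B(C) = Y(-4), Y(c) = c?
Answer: 1/1904 ≈ 0.00052521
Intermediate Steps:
B(C) = -9 (B(C) = -5 - 4 = -9)
o = 1922
W(Z) = -9*Z
(-15*12)*((-3 + 3)*6) + 1/(W(I) + o) = (-15*12)*((-3 + 3)*6) + 1/(-9*2 + 1922) = -0*6 + 1/(-18 + 1922) = -180*0 + 1/1904 = 0 + 1/1904 = 1/1904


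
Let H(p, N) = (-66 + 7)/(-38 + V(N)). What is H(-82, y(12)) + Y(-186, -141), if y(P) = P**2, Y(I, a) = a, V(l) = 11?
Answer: -3748/27 ≈ -138.81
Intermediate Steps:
H(p, N) = 59/27 (H(p, N) = (-66 + 7)/(-38 + 11) = -59/(-27) = -59*(-1/27) = 59/27)
H(-82, y(12)) + Y(-186, -141) = 59/27 - 141 = -3748/27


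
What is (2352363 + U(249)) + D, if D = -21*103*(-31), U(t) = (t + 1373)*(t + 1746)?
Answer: 5655306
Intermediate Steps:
U(t) = (1373 + t)*(1746 + t)
D = 67053 (D = -2163*(-31) = 67053)
(2352363 + U(249)) + D = (2352363 + (2397258 + 249² + 3119*249)) + 67053 = (2352363 + (2397258 + 62001 + 776631)) + 67053 = (2352363 + 3235890) + 67053 = 5588253 + 67053 = 5655306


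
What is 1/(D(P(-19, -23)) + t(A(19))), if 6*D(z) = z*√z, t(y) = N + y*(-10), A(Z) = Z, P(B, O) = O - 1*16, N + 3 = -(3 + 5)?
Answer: -268/56065 + 26*I*√39/168195 ≈ -0.0047802 + 0.00096537*I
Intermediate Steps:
N = -11 (N = -3 - (3 + 5) = -3 - 1*8 = -3 - 8 = -11)
P(B, O) = -16 + O (P(B, O) = O - 16 = -16 + O)
t(y) = -11 - 10*y (t(y) = -11 + y*(-10) = -11 - 10*y)
D(z) = z^(3/2)/6 (D(z) = (z*√z)/6 = z^(3/2)/6)
1/(D(P(-19, -23)) + t(A(19))) = 1/((-16 - 23)^(3/2)/6 + (-11 - 10*19)) = 1/((-39)^(3/2)/6 + (-11 - 190)) = 1/((-39*I*√39)/6 - 201) = 1/(-13*I*√39/2 - 201) = 1/(-201 - 13*I*√39/2)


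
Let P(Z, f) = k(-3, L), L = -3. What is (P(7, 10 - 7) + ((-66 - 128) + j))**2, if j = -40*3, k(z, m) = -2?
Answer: 99856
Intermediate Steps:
j = -120
P(Z, f) = -2
(P(7, 10 - 7) + ((-66 - 128) + j))**2 = (-2 + ((-66 - 128) - 120))**2 = (-2 + (-194 - 120))**2 = (-2 - 314)**2 = (-316)**2 = 99856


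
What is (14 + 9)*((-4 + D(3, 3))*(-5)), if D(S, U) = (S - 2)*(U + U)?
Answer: -230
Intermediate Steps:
D(S, U) = 2*U*(-2 + S) (D(S, U) = (-2 + S)*(2*U) = 2*U*(-2 + S))
(14 + 9)*((-4 + D(3, 3))*(-5)) = (14 + 9)*((-4 + 2*3*(-2 + 3))*(-5)) = 23*((-4 + 2*3*1)*(-5)) = 23*((-4 + 6)*(-5)) = 23*(2*(-5)) = 23*(-10) = -230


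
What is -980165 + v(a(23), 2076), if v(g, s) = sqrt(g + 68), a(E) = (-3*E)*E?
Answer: -980165 + 7*I*sqrt(31) ≈ -9.8017e+5 + 38.974*I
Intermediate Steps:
a(E) = -3*E**2
v(g, s) = sqrt(68 + g)
-980165 + v(a(23), 2076) = -980165 + sqrt(68 - 3*23**2) = -980165 + sqrt(68 - 3*529) = -980165 + sqrt(68 - 1587) = -980165 + sqrt(-1519) = -980165 + 7*I*sqrt(31)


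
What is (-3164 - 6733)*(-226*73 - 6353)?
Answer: 226156347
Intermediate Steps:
(-3164 - 6733)*(-226*73 - 6353) = -9897*(-16498 - 6353) = -9897*(-22851) = 226156347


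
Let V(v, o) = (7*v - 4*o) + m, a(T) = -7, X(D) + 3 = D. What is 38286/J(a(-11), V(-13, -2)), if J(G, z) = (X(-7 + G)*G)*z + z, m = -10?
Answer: -2127/620 ≈ -3.4306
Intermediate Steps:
X(D) = -3 + D
V(v, o) = -10 - 4*o + 7*v (V(v, o) = (7*v - 4*o) - 10 = (-4*o + 7*v) - 10 = -10 - 4*o + 7*v)
J(G, z) = z + G*z*(-10 + G) (J(G, z) = ((-3 + (-7 + G))*G)*z + z = ((-10 + G)*G)*z + z = (G*(-10 + G))*z + z = G*z*(-10 + G) + z = z + G*z*(-10 + G))
38286/J(a(-11), V(-13, -2)) = 38286/(((-10 - 4*(-2) + 7*(-13))*(1 - 7*(-10 - 7)))) = 38286/(((-10 + 8 - 91)*(1 - 7*(-17)))) = 38286/((-93*(1 + 119))) = 38286/((-93*120)) = 38286/(-11160) = 38286*(-1/11160) = -2127/620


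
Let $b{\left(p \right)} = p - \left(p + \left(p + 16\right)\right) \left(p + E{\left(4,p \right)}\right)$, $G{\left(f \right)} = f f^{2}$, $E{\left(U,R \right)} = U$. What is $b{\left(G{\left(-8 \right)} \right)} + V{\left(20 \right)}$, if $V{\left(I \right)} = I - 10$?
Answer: $-512566$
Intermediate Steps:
$G{\left(f \right)} = f^{3}$
$V{\left(I \right)} = -10 + I$ ($V{\left(I \right)} = I - 10 = -10 + I$)
$b{\left(p \right)} = p - \left(4 + p\right) \left(16 + 2 p\right)$ ($b{\left(p \right)} = p - \left(p + \left(p + 16\right)\right) \left(p + 4\right) = p - \left(p + \left(16 + p\right)\right) \left(4 + p\right) = p - \left(16 + 2 p\right) \left(4 + p\right) = p - \left(4 + p\right) \left(16 + 2 p\right)$)
$b{\left(G{\left(-8 \right)} \right)} + V{\left(20 \right)} = \left(-64 - 23 \left(-8\right)^{3} - 2 \left(\left(-8\right)^{3}\right)^{2}\right) + \left(-10 + 20\right) = \left(-64 - -11776 - 2 \left(-512\right)^{2}\right) + 10 = \left(-64 + 11776 - 524288\right) + 10 = -512576 + 10 = -512566$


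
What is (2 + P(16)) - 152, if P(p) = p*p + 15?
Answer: 121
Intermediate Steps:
P(p) = 15 + p² (P(p) = p² + 15 = 15 + p²)
(2 + P(16)) - 152 = (2 + (15 + 16²)) - 152 = (2 + (15 + 256)) - 152 = (2 + 271) - 152 = 273 - 152 = 121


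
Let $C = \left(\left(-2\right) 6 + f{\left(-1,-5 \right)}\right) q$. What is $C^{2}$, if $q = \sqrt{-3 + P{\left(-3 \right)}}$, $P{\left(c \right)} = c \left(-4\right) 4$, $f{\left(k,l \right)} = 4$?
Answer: $2880$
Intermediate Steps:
$P{\left(c \right)} = - 16 c$ ($P{\left(c \right)} = - 4 c 4 = - 16 c$)
$q = 3 \sqrt{5}$ ($q = \sqrt{-3 - -48} = \sqrt{-3 + 48} = \sqrt{45} = 3 \sqrt{5} \approx 6.7082$)
$C = - 24 \sqrt{5}$ ($C = \left(\left(-2\right) 6 + 4\right) 3 \sqrt{5} = \left(-12 + 4\right) 3 \sqrt{5} = - 8 \cdot 3 \sqrt{5} = - 24 \sqrt{5} \approx -53.666$)
$C^{2} = \left(- 24 \sqrt{5}\right)^{2} = 2880$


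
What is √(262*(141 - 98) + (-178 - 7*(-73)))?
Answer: √11599 ≈ 107.70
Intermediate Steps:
√(262*(141 - 98) + (-178 - 7*(-73))) = √(262*43 + (-178 + 511)) = √(11266 + 333) = √11599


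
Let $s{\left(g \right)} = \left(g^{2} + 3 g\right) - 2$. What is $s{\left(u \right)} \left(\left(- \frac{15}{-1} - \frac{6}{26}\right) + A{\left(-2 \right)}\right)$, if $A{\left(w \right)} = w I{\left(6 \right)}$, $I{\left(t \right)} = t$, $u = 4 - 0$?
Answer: $72$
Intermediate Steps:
$u = 4$ ($u = 4 + 0 = 4$)
$s{\left(g \right)} = -2 + g^{2} + 3 g$
$A{\left(w \right)} = 6 w$ ($A{\left(w \right)} = w 6 = 6 w$)
$s{\left(u \right)} \left(\left(- \frac{15}{-1} - \frac{6}{26}\right) + A{\left(-2 \right)}\right) = \left(-2 + 4^{2} + 3 \cdot 4\right) \left(\left(- \frac{15}{-1} - \frac{6}{26}\right) + 6 \left(-2\right)\right) = \left(-2 + 16 + 12\right) \left(\left(\left(-15\right) \left(-1\right) - \frac{3}{13}\right) - 12\right) = 26 \left(\left(15 - \frac{3}{13}\right) - 12\right) = 26 \left(\frac{192}{13} - 12\right) = 26 \cdot \frac{36}{13} = 72$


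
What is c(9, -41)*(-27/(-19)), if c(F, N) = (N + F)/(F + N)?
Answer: 27/19 ≈ 1.4211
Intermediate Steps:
c(F, N) = 1 (c(F, N) = (F + N)/(F + N) = 1)
c(9, -41)*(-27/(-19)) = 1*(-27/(-19)) = 1*(-27*(-1/19)) = 1*(27/19) = 27/19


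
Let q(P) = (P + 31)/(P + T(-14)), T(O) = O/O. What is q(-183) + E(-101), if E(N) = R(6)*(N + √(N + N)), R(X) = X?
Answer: -55070/91 + 6*I*√202 ≈ -605.17 + 85.276*I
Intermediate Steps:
T(O) = 1
E(N) = 6*N + 6*√2*√N (E(N) = 6*(N + √(N + N)) = 6*(N + √(2*N)) = 6*(N + √2*√N) = 6*N + 6*√2*√N)
q(P) = (31 + P)/(1 + P) (q(P) = (P + 31)/(P + 1) = (31 + P)/(1 + P))
q(-183) + E(-101) = (31 - 183)/(1 - 183) + (6*(-101) + 6*√2*√(-101)) = -152/(-182) + (-606 + 6*√2*(I*√101)) = -1/182*(-152) + (-606 + 6*I*√202) = 76/91 + (-606 + 6*I*√202) = -55070/91 + 6*I*√202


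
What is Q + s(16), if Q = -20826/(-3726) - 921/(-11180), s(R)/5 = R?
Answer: 198266707/2314260 ≈ 85.672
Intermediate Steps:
s(R) = 5*R
Q = 13125907/2314260 (Q = -20826*(-1/3726) - 921*(-1/11180) = 1157/207 + 921/11180 = 13125907/2314260 ≈ 5.6718)
Q + s(16) = 13125907/2314260 + 5*16 = 13125907/2314260 + 80 = 198266707/2314260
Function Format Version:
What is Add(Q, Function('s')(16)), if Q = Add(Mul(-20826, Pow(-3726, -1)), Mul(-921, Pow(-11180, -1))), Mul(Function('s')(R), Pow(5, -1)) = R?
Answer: Rational(198266707, 2314260) ≈ 85.672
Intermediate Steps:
Function('s')(R) = Mul(5, R)
Q = Rational(13125907, 2314260) (Q = Add(Mul(-20826, Rational(-1, 3726)), Mul(-921, Rational(-1, 11180))) = Add(Rational(1157, 207), Rational(921, 11180)) = Rational(13125907, 2314260) ≈ 5.6718)
Add(Q, Function('s')(16)) = Add(Rational(13125907, 2314260), Mul(5, 16)) = Add(Rational(13125907, 2314260), 80) = Rational(198266707, 2314260)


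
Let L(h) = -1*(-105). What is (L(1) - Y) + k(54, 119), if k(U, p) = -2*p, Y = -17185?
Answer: 17052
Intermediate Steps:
L(h) = 105
(L(1) - Y) + k(54, 119) = (105 - 1*(-17185)) - 2*119 = (105 + 17185) - 238 = 17290 - 238 = 17052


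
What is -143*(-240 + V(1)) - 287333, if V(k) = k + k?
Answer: -253299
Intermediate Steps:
V(k) = 2*k
-143*(-240 + V(1)) - 287333 = -143*(-240 + 2*1) - 287333 = -143*(-240 + 2) - 287333 = -143*(-238) - 287333 = 34034 - 287333 = -253299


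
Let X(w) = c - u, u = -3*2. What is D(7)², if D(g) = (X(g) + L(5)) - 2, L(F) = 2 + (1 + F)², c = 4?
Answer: 2116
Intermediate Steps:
u = -6
X(w) = 10 (X(w) = 4 - 1*(-6) = 4 + 6 = 10)
D(g) = 46 (D(g) = (10 + (2 + (1 + 5)²)) - 2 = (10 + (2 + 6²)) - 2 = (10 + (2 + 36)) - 2 = (10 + 38) - 2 = 48 - 2 = 46)
D(7)² = 46² = 2116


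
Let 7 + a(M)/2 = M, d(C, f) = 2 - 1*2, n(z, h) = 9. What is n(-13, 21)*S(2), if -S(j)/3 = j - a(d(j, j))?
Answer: -432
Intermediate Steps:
d(C, f) = 0 (d(C, f) = 2 - 2 = 0)
a(M) = -14 + 2*M
S(j) = -42 - 3*j (S(j) = -3*(j - (-14 + 2*0)) = -3*(j - (-14 + 0)) = -3*(j - 1*(-14)) = -3*(j + 14) = -3*(14 + j) = -42 - 3*j)
n(-13, 21)*S(2) = 9*(-42 - 3*2) = 9*(-42 - 6) = 9*(-48) = -432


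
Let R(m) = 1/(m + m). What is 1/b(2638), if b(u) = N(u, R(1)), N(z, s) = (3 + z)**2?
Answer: 1/6974881 ≈ 1.4337e-7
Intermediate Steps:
R(m) = 1/(2*m)
b(u) = (3 + u)**2
1/b(2638) = 1/((3 + 2638)**2) = 1/(2641**2) = 1/6974881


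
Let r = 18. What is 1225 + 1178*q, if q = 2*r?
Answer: 43633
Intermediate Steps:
q = 36 (q = 2*18 = 36)
1225 + 1178*q = 1225 + 1178*36 = 1225 + 42408 = 43633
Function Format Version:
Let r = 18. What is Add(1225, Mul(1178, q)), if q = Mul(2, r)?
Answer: 43633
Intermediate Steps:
q = 36 (q = Mul(2, 18) = 36)
Add(1225, Mul(1178, q)) = Add(1225, Mul(1178, 36)) = Add(1225, 42408) = 43633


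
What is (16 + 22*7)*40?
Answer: 6800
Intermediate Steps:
(16 + 22*7)*40 = (16 + 154)*40 = 170*40 = 6800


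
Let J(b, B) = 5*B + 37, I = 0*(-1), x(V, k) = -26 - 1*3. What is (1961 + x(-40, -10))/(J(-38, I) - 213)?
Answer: -483/44 ≈ -10.977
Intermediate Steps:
x(V, k) = -29 (x(V, k) = -26 - 3 = -29)
I = 0
J(b, B) = 37 + 5*B
(1961 + x(-40, -10))/(J(-38, I) - 213) = (1961 - 29)/((37 + 5*0) - 213) = 1932/((37 + 0) - 213) = 1932/(37 - 213) = 1932/(-176) = 1932*(-1/176) = -483/44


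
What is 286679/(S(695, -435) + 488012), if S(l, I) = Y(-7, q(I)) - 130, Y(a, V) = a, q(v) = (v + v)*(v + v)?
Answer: 286679/487875 ≈ 0.58761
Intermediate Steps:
q(v) = 4*v**2 (q(v) = (2*v)*(2*v) = 4*v**2)
S(l, I) = -137 (S(l, I) = -7 - 130 = -137)
286679/(S(695, -435) + 488012) = 286679/(-137 + 488012) = 286679/487875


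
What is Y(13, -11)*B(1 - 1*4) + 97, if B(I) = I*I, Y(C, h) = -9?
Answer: 16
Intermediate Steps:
B(I) = I²
Y(13, -11)*B(1 - 1*4) + 97 = -9*(1 - 1*4)² + 97 = -9*(1 - 4)² + 97 = -9*(-3)² + 97 = -9*9 + 97 = -81 + 97 = 16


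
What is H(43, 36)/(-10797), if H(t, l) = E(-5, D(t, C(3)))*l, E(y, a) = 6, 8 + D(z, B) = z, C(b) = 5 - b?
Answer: -72/3599 ≈ -0.020006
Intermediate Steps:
D(z, B) = -8 + z
H(t, l) = 6*l
H(43, 36)/(-10797) = (6*36)/(-10797) = 216*(-1/10797) = -72/3599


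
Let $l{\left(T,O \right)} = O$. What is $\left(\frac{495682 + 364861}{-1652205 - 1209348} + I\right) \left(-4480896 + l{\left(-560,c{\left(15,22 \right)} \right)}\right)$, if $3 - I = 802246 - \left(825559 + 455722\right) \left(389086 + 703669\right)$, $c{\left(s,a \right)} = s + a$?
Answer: $- \frac{17952709842308711787178187}{2861553} \approx -6.2738 \cdot 10^{18}$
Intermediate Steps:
$c{\left(s,a \right)} = a + s$
$I = 1400125416912$ ($I = 3 - \left(802246 - \left(825559 + 455722\right) \left(389086 + 703669\right)\right) = 3 - \left(802246 - 1281281 \cdot 1092755\right) = 3 - \left(802246 - 1400126219155\right) = 3 - -1400125416909 = 3 + 1400125416909 = 1400125416912$)
$\left(\frac{495682 + 364861}{-1652205 - 1209348} + I\right) \left(-4480896 + l{\left(-560,c{\left(15,22 \right)} \right)}\right) = \left(\frac{495682 + 364861}{-1652205 - 1209348} + 1400125416912\right) \left(-4480896 + \left(22 + 15\right)\right) = \left(\frac{860543}{-2861553} + 1400125416912\right) \left(-4480896 + 37\right) = \left(860543 \left(- \frac{1}{2861553}\right) + 1400125416912\right) \left(-4480859\right) = \left(- \frac{860543}{2861553} + 1400125416912\right) \left(-4480859\right) = \frac{4006533087139923793}{2861553} \left(-4480859\right) = - \frac{17952709842308711787178187}{2861553}$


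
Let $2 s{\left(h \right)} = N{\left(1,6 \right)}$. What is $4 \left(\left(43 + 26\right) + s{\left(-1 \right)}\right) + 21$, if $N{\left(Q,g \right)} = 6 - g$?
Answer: $297$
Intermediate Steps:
$s{\left(h \right)} = 0$ ($s{\left(h \right)} = \frac{6 - 6}{2} = \frac{1}{2} \cdot 0 = 0$)
$4 \left(\left(43 + 26\right) + s{\left(-1 \right)}\right) + 21 = 4 \left(\left(43 + 26\right) + 0\right) + 21 = 4 \left(69 + 0\right) + 21 = 4 \cdot 69 + 21 = 276 + 21 = 297$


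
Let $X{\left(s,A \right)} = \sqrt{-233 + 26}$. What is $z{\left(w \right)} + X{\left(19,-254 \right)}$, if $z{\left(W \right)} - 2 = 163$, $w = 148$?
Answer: $165 + 3 i \sqrt{23} \approx 165.0 + 14.387 i$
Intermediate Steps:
$X{\left(s,A \right)} = 3 i \sqrt{23}$ ($X{\left(s,A \right)} = \sqrt{-207} = 3 i \sqrt{23}$)
$z{\left(W \right)} = 165$ ($z{\left(W \right)} = 2 + 163 = 165$)
$z{\left(w \right)} + X{\left(19,-254 \right)} = 165 + 3 i \sqrt{23}$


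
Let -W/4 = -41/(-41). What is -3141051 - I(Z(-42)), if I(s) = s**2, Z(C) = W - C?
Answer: -3142495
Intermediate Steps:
W = -4 (W = -(-164)/(-41) = -(-164)*(-1)/41 = -4*1 = -4)
Z(C) = -4 - C
-3141051 - I(Z(-42)) = -3141051 - (-4 - 1*(-42))**2 = -3141051 - (-4 + 42)**2 = -3141051 - 1*38**2 = -3141051 - 1*1444 = -3141051 - 1444 = -3142495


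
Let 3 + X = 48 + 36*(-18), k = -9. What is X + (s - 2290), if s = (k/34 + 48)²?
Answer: -710179/1156 ≈ -614.34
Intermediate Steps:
X = -603 (X = -3 + (48 + 36*(-18)) = -3 + (48 - 648) = -3 - 600 = -603)
s = 2634129/1156 (s = (-9/34 + 48)² = (1623/34)² = 2634129/1156 ≈ 2278.7)
X + (s - 2290) = -603 + (2634129/1156 - 2290) = -603 - 13111/1156 = -710179/1156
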